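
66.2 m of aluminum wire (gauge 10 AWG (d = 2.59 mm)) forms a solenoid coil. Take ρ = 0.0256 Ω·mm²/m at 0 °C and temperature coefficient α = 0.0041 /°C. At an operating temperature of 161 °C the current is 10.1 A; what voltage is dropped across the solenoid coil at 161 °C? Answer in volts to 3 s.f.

5.39 V

ρ = 0.0256 Ω·mm²/m = 2.56×10^-8 Ω·m
A = π(2.59/2 mm)² = π(1.2950e-03 m)² = 5.269e-06 m²
R₍0₎ = ρL/A = (2.56×10^-8)(66.2)/(5.269e-06) = 0.3217 Ω
R₍161₎ = R₍0₎(1 + αΔT) = 0.3217 × (1 + 0.0041×161) = 0.534 Ω
V = IR = 10.1 × 0.534 = 5.39 V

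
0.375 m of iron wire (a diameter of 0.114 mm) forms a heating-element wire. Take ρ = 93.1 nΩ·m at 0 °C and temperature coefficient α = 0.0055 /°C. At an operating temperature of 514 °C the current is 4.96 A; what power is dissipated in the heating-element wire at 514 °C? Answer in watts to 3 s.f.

ρ = 93.1 nΩ·m = 9.31×10^-8 Ω·m
A = π(d/2)² = π(5.7000e-05 m)² = 1.021e-08 m²
R₍0₎ = ρL/A = (9.31×10^-8)(0.375)/(1.021e-08) = 3.42 Ω
R₍514₎ = R₍0₎(1 + αΔT) = 3.42 × (1 + 0.0055×514) = 13.09 Ω
P = I²R = (4.96)² × 13.09 = 322 W

322 W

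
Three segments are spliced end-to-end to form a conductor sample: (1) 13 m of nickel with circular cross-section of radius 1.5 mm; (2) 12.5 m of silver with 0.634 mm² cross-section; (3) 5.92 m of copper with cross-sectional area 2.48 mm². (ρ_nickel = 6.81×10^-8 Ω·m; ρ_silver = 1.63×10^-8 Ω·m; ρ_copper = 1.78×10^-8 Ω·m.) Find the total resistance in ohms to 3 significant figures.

0.489 Ω

Seg 1: A = πr² = π(1.5000e-03 m)² = 7.069e-06 m²
R_1 = (6.81×10^-8)(13)/(7.069e-06) = 0.1252 Ω
Seg 2: A = 0.634 mm² = 6.340e-07 m²
R_2 = (1.63×10^-8)(12.5)/(6.340e-07) = 0.3214 Ω
Seg 3: A = 2.48 mm² = 2.480e-06 m²
R_3 = (1.78×10^-8)(5.92)/(2.480e-06) = 0.04249 Ω
R_total = R_1 + R_2 + R_3 = 0.489 Ω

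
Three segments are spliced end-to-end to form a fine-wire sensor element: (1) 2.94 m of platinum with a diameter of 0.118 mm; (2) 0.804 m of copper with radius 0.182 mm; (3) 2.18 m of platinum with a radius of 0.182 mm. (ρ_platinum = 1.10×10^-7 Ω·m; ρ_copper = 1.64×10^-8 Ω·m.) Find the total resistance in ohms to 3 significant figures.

32.0 Ω

Seg 1: A = π(d/2)² = π(5.9000e-05 m)² = 1.094e-08 m²
R_1 = (1.10×10^-7)(2.94)/(1.094e-08) = 29.57 Ω
Seg 2: A = πr² = π(1.8200e-04 m)² = 1.041e-07 m²
R_2 = (1.64×10^-8)(0.804)/(1.041e-07) = 0.1267 Ω
Seg 3: A = πr² = π(1.8200e-04 m)² = 1.041e-07 m²
R_3 = (1.10×10^-7)(2.18)/(1.041e-07) = 2.304 Ω
R_total = R_1 + R_2 + R_3 = 32.0 Ω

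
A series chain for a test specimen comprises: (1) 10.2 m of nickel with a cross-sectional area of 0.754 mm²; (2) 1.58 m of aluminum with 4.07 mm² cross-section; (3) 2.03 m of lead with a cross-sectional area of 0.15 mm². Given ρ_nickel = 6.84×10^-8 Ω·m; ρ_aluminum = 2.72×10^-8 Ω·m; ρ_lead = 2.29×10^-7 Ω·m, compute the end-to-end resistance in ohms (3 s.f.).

Seg 1: A = 0.754 mm² = 7.540e-07 m²
R_1 = (6.84×10^-8)(10.2)/(7.540e-07) = 0.9253 Ω
Seg 2: A = 4.07 mm² = 4.070e-06 m²
R_2 = (2.72×10^-8)(1.58)/(4.070e-06) = 0.01056 Ω
Seg 3: A = 0.15 mm² = 1.500e-07 m²
R_3 = (2.29×10^-7)(2.03)/(1.500e-07) = 3.099 Ω
R_total = R_1 + R_2 + R_3 = 4.03 Ω

4.03 Ω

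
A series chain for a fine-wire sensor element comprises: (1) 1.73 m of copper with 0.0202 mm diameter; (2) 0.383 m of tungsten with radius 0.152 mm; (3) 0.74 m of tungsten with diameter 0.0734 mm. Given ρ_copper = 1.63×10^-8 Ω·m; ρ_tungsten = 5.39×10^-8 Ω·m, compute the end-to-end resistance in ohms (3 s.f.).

97.7 Ω

Seg 1: A = π(d/2)² = π(1.0100e-05 m)² = 3.205e-10 m²
R_1 = (1.63×10^-8)(1.73)/(3.205e-10) = 87.99 Ω
Seg 2: A = πr² = π(1.5200e-04 m)² = 7.258e-08 m²
R_2 = (5.39×10^-8)(0.383)/(7.258e-08) = 0.2844 Ω
Seg 3: A = π(d/2)² = π(3.6700e-05 m)² = 4.231e-09 m²
R_3 = (5.39×10^-8)(0.74)/(4.231e-09) = 9.426 Ω
R_total = R_1 + R_2 + R_3 = 97.7 Ω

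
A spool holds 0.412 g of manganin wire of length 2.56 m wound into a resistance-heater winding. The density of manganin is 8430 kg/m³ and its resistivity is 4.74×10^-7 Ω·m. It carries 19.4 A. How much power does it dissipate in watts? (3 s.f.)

23900 W

A = m/(density·L) = 4.120×10^-4/(8430×2.56) = 1.9091e-08 m²
R = ρL/A = (4.74×10^-7)(2.56)/(1.9091e-08) = 63.56 Ω
P = I²R = (19.4)² × 63.56 = 23900 W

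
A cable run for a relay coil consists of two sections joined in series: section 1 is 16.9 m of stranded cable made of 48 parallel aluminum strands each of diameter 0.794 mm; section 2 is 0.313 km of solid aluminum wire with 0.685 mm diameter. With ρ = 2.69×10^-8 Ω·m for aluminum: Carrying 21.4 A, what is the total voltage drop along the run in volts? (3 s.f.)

Section 1: A_strand = π(3.9700e-04)² = 4.951e-07 m²; R₁ = ρL/(N·A_s) = (2.69×10^-8)(16.9)/(48×4.951e-07) = 0.01913 Ω
Section 2: A = π(d/2)² = π(3.4250e-04 m)² = 3.685e-07 m²
R₂ = (2.69×10^-8)(313)/(3.685e-07) = 22.85 Ω
R = R₁ + R₂ = 22.87 Ω
V = IR = 21.4 × 22.87 = 489 V

489 V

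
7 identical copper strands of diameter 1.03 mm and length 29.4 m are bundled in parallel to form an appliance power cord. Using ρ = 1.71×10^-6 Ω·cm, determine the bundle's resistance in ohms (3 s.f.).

0.0862 Ω

ρ = 1.71×10^-6 Ω·cm = 1.71×10^-8 Ω·m
A_strand = π(5.1500e-04 m)² = 8.332e-07 m²
R_strand = ρL/A = (1.71×10^-8)(29.4)/(8.332e-07) = 0.6034 Ω
R_total = R_strand/N = 0.6034/7 = 0.0862 Ω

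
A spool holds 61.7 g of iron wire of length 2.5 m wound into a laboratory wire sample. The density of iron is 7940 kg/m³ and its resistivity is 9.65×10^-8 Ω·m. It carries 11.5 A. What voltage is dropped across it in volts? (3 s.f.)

A = m/(density·L) = 0.0617/(7940×2.5) = 3.1083e-06 m²
R = ρL/A = (9.65×10^-8)(2.5)/(3.1083e-06) = 0.07761 Ω
V = IR = 11.5 × 0.07761 = 0.893 V

0.893 V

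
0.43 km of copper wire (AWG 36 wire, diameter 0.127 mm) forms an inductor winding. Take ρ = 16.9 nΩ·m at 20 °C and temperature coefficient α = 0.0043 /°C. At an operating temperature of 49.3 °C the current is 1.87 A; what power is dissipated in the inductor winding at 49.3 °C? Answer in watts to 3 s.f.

2260 W

ρ = 16.9 nΩ·m = 1.69×10^-8 Ω·m
A = π(0.127/2 mm)² = π(6.3500e-05 m)² = 1.267e-08 m²
R₍20₎ = ρL/A = (1.69×10^-8)(430)/(1.267e-08) = 573.7 Ω
R₍49.3₎ = R₍20₎(1 + αΔT) = 573.7 × (1 + 0.0043×29.3) = 645.9 Ω
P = I²R = (1.87)² × 645.9 = 2260 W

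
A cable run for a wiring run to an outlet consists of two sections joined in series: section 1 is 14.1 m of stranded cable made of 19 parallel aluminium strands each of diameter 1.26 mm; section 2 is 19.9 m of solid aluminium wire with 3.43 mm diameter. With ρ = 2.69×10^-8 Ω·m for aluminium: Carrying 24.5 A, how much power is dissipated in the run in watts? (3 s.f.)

44.4 W

Section 1: A_strand = π(6.3000e-04)² = 1.247e-06 m²; R₁ = ρL/(N·A_s) = (2.69×10^-8)(14.1)/(19×1.247e-06) = 0.01601 Ω
Section 2: A = π(d/2)² = π(1.7150e-03 m)² = 9.240e-06 m²
R₂ = (2.69×10^-8)(19.9)/(9.240e-06) = 0.05793 Ω
R = R₁ + R₂ = 0.07394 Ω
P = I²R = (24.5)² × 0.07394 = 44.4 W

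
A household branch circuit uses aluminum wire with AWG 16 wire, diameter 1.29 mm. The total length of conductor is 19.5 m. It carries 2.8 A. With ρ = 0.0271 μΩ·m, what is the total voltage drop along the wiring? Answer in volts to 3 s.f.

ρ = 0.0271 μΩ·m = 2.71×10^-8 Ω·m
A = π(1.29/2 mm)² = π(6.4500e-04 m)² = 1.307e-06 m²
R = ρL/A = (2.71×10^-8)(19.5)/(1.307e-06) = 0.4043 Ω
V = IR = 2.8 × 0.4043 = 1.13 V

1.13 V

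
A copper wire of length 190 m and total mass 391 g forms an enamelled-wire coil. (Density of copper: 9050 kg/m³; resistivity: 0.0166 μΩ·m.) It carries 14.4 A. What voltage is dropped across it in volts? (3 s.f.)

200 V

ρ = 0.0166 μΩ·m = 1.66×10^-8 Ω·m
A = m/(density·L) = 0.391/(9050×190) = 2.2739e-07 m²
R = ρL/A = (1.66×10^-8)(190)/(2.2739e-07) = 13.87 Ω
V = IR = 14.4 × 13.87 = 200 V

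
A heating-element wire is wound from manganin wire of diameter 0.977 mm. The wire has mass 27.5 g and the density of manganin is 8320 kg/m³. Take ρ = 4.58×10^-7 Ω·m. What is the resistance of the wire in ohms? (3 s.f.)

A = π(d/2)² = π(4.8850e-04 m)² = 7.4969e-07 m²
L = m/(density·A) = 0.0275/(8320×7.4969e-07) = 4.409 m
R = ρL/A = (4.58×10^-7)(4.409)/(7.4969e-07) = 2.69 Ω

2.69 Ω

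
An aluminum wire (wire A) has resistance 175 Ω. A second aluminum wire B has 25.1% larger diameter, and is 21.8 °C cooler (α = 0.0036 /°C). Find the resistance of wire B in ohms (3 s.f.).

R ∝ ρL/d² with ρ ∝ (1+αΔT), so R_B/R_A = (1 + 25.1/100)⁻² × (1 − 0.0036×21.8)
= 0.639 × 0.9215 = 0.5888
R_B = 0.5888 × 175 = 103 Ω

103 Ω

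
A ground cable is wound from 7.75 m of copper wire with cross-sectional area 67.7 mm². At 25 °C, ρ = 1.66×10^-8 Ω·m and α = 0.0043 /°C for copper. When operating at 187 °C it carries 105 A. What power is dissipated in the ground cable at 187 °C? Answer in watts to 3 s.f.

35.5 W

A = 67.7 mm² = 6.770e-05 m²
R₍25₎ = ρL/A = (1.66×10^-8)(7.75)/(6.770e-05) = 0.0019 Ω
R₍187₎ = R₍25₎(1 + αΔT) = 0.0019 × (1 + 0.0043×162) = 0.003224 Ω
P = I²R = (105)² × 0.003224 = 35.5 W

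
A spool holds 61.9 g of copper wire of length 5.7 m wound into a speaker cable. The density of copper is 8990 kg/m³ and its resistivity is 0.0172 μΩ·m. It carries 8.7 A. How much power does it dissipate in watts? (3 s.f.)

ρ = 0.0172 μΩ·m = 1.72×10^-8 Ω·m
A = m/(density·L) = 0.0619/(8990×5.7) = 1.2080e-06 m²
R = ρL/A = (1.72×10^-8)(5.7)/(1.2080e-06) = 0.08116 Ω
P = I²R = (8.7)² × 0.08116 = 6.14 W

6.14 W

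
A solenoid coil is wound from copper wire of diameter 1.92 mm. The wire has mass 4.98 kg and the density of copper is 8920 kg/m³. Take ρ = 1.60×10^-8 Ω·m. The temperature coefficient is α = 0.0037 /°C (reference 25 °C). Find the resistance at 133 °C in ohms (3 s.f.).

1.49 Ω

A = π(d/2)² = π(9.6000e-04 m)² = 2.8953e-06 m²
L = m/(density·A) = 4.98/(8920×2.8953e-06) = 192.8 m
R = ρL/A = (1.60×10^-8)(192.8)/(2.8953e-06) = 1.066 Ω
R(133 °C) = 1.066 × (1 + 0.0037×108) = 1.49 Ω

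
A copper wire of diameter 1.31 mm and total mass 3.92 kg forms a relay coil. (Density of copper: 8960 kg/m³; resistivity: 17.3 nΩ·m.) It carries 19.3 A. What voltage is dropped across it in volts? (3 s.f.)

80.4 V

ρ = 17.3 nΩ·m = 1.73×10^-8 Ω·m
A = π(d/2)² = π(6.5500e-04 m)² = 1.3478e-06 m²
L = m/(density·A) = 3.92/(8960×1.3478e-06) = 324.6 m
R = ρL/A = (1.73×10^-8)(324.6)/(1.3478e-06) = 4.166 Ω
V = IR = 19.3 × 4.166 = 80.4 V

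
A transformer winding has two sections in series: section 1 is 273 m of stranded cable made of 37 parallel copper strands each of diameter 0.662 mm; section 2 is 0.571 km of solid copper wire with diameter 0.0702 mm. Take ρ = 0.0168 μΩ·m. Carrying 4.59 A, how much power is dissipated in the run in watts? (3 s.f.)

ρ = 0.0168 μΩ·m = 1.68×10^-8 Ω·m
Section 1: A_strand = π(3.3100e-04)² = 3.442e-07 m²; R₁ = ρL/(N·A_s) = (1.68×10^-8)(273)/(37×3.442e-07) = 0.3601 Ω
Section 2: A = π(d/2)² = π(3.5100e-05 m)² = 3.870e-09 m²
R₂ = (1.68×10^-8)(571)/(3.870e-09) = 2478 Ω
R = R₁ + R₂ = 2479 Ω
P = I²R = (4.59)² × 2479 = 52200 W

52200 W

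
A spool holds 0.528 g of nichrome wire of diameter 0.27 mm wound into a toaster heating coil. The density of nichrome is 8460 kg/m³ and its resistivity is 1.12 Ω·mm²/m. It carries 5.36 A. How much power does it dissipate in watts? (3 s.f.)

ρ = 1.12 Ω·mm²/m = 1.12×10^-6 Ω·m
A = π(d/2)² = π(1.3500e-04 m)² = 5.7256e-08 m²
L = m/(density·A) = 5.280×10^-4/(8460×5.7256e-08) = 1.09 m
R = ρL/A = (1.12×10^-6)(1.09)/(5.7256e-08) = 21.32 Ω
P = I²R = (5.36)² × 21.32 = 613 W

613 W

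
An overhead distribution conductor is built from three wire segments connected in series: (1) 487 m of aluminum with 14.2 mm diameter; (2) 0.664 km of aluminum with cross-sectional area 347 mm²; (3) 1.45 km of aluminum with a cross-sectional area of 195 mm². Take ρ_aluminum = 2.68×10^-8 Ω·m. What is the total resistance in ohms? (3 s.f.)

Seg 1: A = π(d/2)² = π(7.1000e-03 m)² = 1.584e-04 m²
R_1 = (2.68×10^-8)(487)/(1.584e-04) = 0.08241 Ω
Seg 2: A = 347 mm² = 3.470e-04 m²
R_2 = (2.68×10^-8)(664)/(3.470e-04) = 0.05128 Ω
Seg 3: A = 195 mm² = 1.950e-04 m²
R_3 = (2.68×10^-8)(1450)/(1.950e-04) = 0.1993 Ω
R_total = R_1 + R_2 + R_3 = 0.333 Ω

0.333 Ω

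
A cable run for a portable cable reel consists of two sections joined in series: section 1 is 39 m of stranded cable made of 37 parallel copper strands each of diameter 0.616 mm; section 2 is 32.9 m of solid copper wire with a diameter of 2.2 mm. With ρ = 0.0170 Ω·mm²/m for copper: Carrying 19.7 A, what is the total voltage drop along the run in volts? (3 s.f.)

ρ = 0.0170 Ω·mm²/m = 1.70×10^-8 Ω·m
Section 1: A_strand = π(3.0800e-04)² = 2.980e-07 m²; R₁ = ρL/(N·A_s) = (1.70×10^-8)(39)/(37×2.980e-07) = 0.06013 Ω
Section 2: A = π(d/2)² = π(1.1000e-03 m)² = 3.801e-06 m²
R₂ = (1.70×10^-8)(32.9)/(3.801e-06) = 0.1471 Ω
R = R₁ + R₂ = 0.2073 Ω
V = IR = 19.7 × 0.2073 = 4.08 V

4.08 V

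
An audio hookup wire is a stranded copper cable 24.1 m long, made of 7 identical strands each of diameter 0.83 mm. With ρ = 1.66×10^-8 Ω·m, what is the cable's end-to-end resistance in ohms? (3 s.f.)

A_strand = π(4.1500e-04 m)² = 5.411e-07 m²
R_strand = ρL/A = (1.66×10^-8)(24.1)/(5.411e-07) = 0.7394 Ω
R_total = R_strand/N = 0.7394/7 = 0.106 Ω

0.106 Ω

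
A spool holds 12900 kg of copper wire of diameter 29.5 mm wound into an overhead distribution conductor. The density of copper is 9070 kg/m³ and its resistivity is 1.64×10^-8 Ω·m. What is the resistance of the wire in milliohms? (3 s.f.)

A = π(d/2)² = π(1.4750e-02 m)² = 6.8349e-04 m²
L = m/(density·A) = 12900/(9070×6.8349e-04) = 2081 m
R = ρL/A = (1.64×10^-8)(2081)/(6.8349e-04) = 49.9 mΩ

49.9 mΩ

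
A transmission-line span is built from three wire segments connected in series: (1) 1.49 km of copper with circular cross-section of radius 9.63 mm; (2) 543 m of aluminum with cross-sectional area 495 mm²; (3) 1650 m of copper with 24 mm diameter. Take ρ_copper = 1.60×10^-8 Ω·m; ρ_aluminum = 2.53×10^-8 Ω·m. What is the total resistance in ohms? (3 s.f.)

Seg 1: A = πr² = π(9.6300e-03 m)² = 2.913e-04 m²
R_1 = (1.60×10^-8)(1490)/(2.913e-04) = 0.08183 Ω
Seg 2: A = 495 mm² = 4.950e-04 m²
R_2 = (2.53×10^-8)(543)/(4.950e-04) = 0.02775 Ω
Seg 3: A = π(d/2)² = π(1.2000e-02 m)² = 4.524e-04 m²
R_3 = (1.60×10^-8)(1650)/(4.524e-04) = 0.05836 Ω
R_total = R_1 + R_2 + R_3 = 0.168 Ω

0.168 Ω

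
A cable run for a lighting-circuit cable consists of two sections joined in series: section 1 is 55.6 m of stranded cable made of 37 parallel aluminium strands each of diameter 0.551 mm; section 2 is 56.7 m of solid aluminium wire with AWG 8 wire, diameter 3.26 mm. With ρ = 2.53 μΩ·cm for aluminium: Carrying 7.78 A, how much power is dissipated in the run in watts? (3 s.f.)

20.1 W

ρ = 2.53 μΩ·cm = 2.53×10^-8 Ω·m
Section 1: A_strand = π(2.7550e-04)² = 2.384e-07 m²; R₁ = ρL/(N·A_s) = (2.53×10^-8)(55.6)/(37×2.384e-07) = 0.1594 Ω
Section 2: A = π(3.26/2 mm)² = π(1.6300e-03 m)² = 8.347e-06 m²
R₂ = (2.53×10^-8)(56.7)/(8.347e-06) = 0.1719 Ω
R = R₁ + R₂ = 0.3313 Ω
P = I²R = (7.78)² × 0.3313 = 20.1 W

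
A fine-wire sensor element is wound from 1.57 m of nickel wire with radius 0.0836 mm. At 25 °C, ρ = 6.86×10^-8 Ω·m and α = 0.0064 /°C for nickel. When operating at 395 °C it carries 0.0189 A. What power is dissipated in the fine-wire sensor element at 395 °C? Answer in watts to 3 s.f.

0.00590 W

A = πr² = π(8.3600e-05 m)² = 2.196e-08 m²
R₍25₎ = ρL/A = (6.86×10^-8)(1.57)/(2.196e-08) = 4.905 Ω
R₍395₎ = R₍25₎(1 + αΔT) = 4.905 × (1 + 0.0064×370) = 16.52 Ω
P = I²R = (0.0189)² × 16.52 = 0.00590 W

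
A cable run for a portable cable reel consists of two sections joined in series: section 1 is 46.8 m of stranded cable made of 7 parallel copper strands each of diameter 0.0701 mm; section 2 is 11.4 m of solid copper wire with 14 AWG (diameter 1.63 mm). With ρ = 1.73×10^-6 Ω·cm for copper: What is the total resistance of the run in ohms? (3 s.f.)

30.1 Ω

ρ = 1.73×10^-6 Ω·cm = 1.73×10^-8 Ω·m
Section 1: A_strand = π(3.5050e-05)² = 3.859e-09 m²; R₁ = ρL/(N·A_s) = (1.73×10^-8)(46.8)/(7×3.859e-09) = 29.97 Ω
Section 2: A = π(1.63/2 mm)² = π(8.1500e-04 m)² = 2.087e-06 m²
R₂ = (1.73×10^-8)(11.4)/(2.087e-06) = 0.09451 Ω
R = R₁ + R₂ = 30.1 Ω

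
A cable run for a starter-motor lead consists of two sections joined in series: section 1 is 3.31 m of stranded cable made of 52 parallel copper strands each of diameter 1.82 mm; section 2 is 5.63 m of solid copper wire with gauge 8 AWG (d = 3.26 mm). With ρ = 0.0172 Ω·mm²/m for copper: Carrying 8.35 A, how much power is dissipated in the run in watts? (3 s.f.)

ρ = 0.0172 Ω·mm²/m = 1.72×10^-8 Ω·m
Section 1: A_strand = π(9.1000e-04)² = 2.602e-06 m²; R₁ = ρL/(N·A_s) = (1.72×10^-8)(3.31)/(52×2.602e-06) = 4.208×10^-4 Ω
Section 2: A = π(3.26/2 mm)² = π(1.6300e-03 m)² = 8.347e-06 m²
R₂ = (1.72×10^-8)(5.63)/(8.347e-06) = 0.0116 Ω
R = R₁ + R₂ = 0.01202 Ω
P = I²R = (8.35)² × 0.01202 = 0.838 W

0.838 W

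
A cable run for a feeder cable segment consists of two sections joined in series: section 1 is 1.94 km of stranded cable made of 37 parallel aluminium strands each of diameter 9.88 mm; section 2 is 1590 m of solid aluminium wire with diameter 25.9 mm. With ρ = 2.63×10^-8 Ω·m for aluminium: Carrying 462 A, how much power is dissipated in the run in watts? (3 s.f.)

Section 1: A_strand = π(4.9400e-03)² = 7.667e-05 m²; R₁ = ρL/(N·A_s) = (2.63×10^-8)(1940)/(37×7.667e-05) = 0.01799 Ω
Section 2: A = π(d/2)² = π(1.2950e-02 m)² = 5.269e-04 m²
R₂ = (2.63×10^-8)(1590)/(5.269e-04) = 0.07937 Ω
R = R₁ + R₂ = 0.09736 Ω
P = I²R = (462)² × 0.09736 = 20800 W

20800 W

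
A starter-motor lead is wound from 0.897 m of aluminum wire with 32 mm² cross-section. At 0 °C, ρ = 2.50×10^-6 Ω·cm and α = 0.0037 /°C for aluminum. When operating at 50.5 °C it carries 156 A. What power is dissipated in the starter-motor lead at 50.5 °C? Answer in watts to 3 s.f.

20.2 W

ρ = 2.50×10^-6 Ω·cm = 2.50×10^-8 Ω·m
A = 32 mm² = 3.200e-05 m²
R₍0₎ = ρL/A = (2.50×10^-8)(0.897)/(3.200e-05) = 7.008×10^-4 Ω
R₍50.5₎ = R₍0₎(1 + αΔT) = 7.008×10^-4 × (1 + 0.0037×50.5) = 8.317×10^-4 Ω
P = I²R = (156)² × 8.317×10^-4 = 20.2 W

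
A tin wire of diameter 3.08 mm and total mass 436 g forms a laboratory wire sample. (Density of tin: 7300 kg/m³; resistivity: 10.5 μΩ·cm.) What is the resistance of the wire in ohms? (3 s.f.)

0.113 Ω

ρ = 10.5 μΩ·cm = 1.05×10^-7 Ω·m
A = π(d/2)² = π(1.5400e-03 m)² = 7.4506e-06 m²
L = m/(density·A) = 0.436/(7300×7.4506e-06) = 8.016 m
R = ρL/A = (1.05×10^-7)(8.016)/(7.4506e-06) = 0.113 Ω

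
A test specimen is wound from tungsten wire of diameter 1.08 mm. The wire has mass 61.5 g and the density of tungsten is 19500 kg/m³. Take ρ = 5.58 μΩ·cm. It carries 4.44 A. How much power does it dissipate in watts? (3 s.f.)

ρ = 5.58 μΩ·cm = 5.58×10^-8 Ω·m
A = π(d/2)² = π(5.4000e-04 m)² = 9.1609e-07 m²
L = m/(density·A) = 0.0615/(19500×9.1609e-07) = 3.443 m
R = ρL/A = (5.58×10^-8)(3.443)/(9.1609e-07) = 0.2097 Ω
P = I²R = (4.44)² × 0.2097 = 4.13 W

4.13 W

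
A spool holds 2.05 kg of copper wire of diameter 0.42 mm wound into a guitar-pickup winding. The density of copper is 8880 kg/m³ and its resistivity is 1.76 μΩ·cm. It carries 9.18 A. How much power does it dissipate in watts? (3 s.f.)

ρ = 1.76 μΩ·cm = 1.76×10^-8 Ω·m
A = π(d/2)² = π(2.1000e-04 m)² = 1.3854e-07 m²
L = m/(density·A) = 2.05/(8880×1.3854e-07) = 1666 m
R = ρL/A = (1.76×10^-8)(1666)/(1.3854e-07) = 211.7 Ω
P = I²R = (9.18)² × 211.7 = 17800 W

17800 W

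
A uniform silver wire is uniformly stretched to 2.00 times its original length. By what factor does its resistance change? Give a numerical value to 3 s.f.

4.00

Volume constant ⇒ A' = A/k with k = 2. R' = ρ(kL)/(A/k) = k²R.
Factor = 4.00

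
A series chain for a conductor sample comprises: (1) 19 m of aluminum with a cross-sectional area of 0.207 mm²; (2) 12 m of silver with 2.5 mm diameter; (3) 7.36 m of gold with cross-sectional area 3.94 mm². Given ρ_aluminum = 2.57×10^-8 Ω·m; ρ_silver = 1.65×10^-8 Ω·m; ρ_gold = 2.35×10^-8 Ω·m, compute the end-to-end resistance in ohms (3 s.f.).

2.44 Ω

Seg 1: A = 0.207 mm² = 2.070e-07 m²
R_1 = (2.57×10^-8)(19)/(2.070e-07) = 2.359 Ω
Seg 2: A = π(d/2)² = π(1.2500e-03 m)² = 4.909e-06 m²
R_2 = (1.65×10^-8)(12)/(4.909e-06) = 0.04034 Ω
Seg 3: A = 3.94 mm² = 3.940e-06 m²
R_3 = (2.35×10^-8)(7.36)/(3.940e-06) = 0.0439 Ω
R_total = R_1 + R_2 + R_3 = 2.44 Ω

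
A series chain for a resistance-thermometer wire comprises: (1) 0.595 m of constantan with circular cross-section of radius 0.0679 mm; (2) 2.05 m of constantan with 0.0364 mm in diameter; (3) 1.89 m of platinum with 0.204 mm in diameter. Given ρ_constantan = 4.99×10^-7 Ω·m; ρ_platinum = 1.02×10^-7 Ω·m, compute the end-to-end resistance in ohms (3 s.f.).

Seg 1: A = πr² = π(6.7900e-05 m)² = 1.448e-08 m²
R_1 = (4.99×10^-7)(0.595)/(1.448e-08) = 20.5 Ω
Seg 2: A = π(d/2)² = π(1.8200e-05 m)² = 1.041e-09 m²
R_2 = (4.99×10^-7)(2.05)/(1.041e-09) = 983 Ω
Seg 3: A = π(d/2)² = π(1.0200e-04 m)² = 3.269e-08 m²
R_3 = (1.02×10^-7)(1.89)/(3.269e-08) = 5.898 Ω
R_total = R_1 + R_2 + R_3 = 1010 Ω

1010 Ω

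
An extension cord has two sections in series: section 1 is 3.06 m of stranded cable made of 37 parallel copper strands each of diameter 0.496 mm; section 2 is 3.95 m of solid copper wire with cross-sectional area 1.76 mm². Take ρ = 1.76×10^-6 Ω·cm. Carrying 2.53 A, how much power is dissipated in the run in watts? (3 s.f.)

0.301 W

ρ = 1.76×10^-6 Ω·cm = 1.76×10^-8 Ω·m
Section 1: A_strand = π(2.4800e-04)² = 1.932e-07 m²; R₁ = ρL/(N·A_s) = (1.76×10^-8)(3.06)/(37×1.932e-07) = 0.007533 Ω
Section 2: A = 1.76 mm² = 1.760e-06 m²
R₂ = (1.76×10^-8)(3.95)/(1.760e-06) = 0.0395 Ω
R = R₁ + R₂ = 0.04703 Ω
P = I²R = (2.53)² × 0.04703 = 0.301 W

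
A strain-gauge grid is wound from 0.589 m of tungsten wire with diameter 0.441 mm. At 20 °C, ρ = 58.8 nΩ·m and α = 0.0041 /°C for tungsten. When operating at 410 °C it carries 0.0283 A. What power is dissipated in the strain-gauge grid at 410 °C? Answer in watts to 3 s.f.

ρ = 58.8 nΩ·m = 5.88×10^-8 Ω·m
A = π(d/2)² = π(2.2050e-04 m)² = 1.527e-07 m²
R₍20₎ = ρL/A = (5.88×10^-8)(0.589)/(1.527e-07) = 0.2267 Ω
R₍410₎ = R₍20₎(1 + αΔT) = 0.2267 × (1 + 0.0041×390) = 0.5893 Ω
P = I²R = (0.0283)² × 0.5893 = 4.72×10^-4 W

4.72×10^-4 W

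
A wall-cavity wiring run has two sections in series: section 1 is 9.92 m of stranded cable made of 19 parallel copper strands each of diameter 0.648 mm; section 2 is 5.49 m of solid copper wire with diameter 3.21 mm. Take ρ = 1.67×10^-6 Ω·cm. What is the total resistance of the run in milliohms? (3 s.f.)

37.8 mΩ

ρ = 1.67×10^-6 Ω·cm = 1.67×10^-8 Ω·m
Section 1: A_strand = π(3.2400e-04)² = 3.298e-07 m²; R₁ = ρL/(N·A_s) = (1.67×10^-8)(9.92)/(19×3.298e-07) = 0.02644 Ω
Section 2: A = π(d/2)² = π(1.6050e-03 m)² = 8.093e-06 m²
R₂ = (1.67×10^-8)(5.49)/(8.093e-06) = 0.01133 Ω
R = R₁ + R₂ = 37.8 mΩ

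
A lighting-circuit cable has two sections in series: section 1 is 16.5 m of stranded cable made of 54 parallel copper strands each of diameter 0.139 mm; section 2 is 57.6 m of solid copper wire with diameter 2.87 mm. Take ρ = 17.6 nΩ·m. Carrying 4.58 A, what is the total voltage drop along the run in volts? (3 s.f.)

2.34 V

ρ = 17.6 nΩ·m = 1.76×10^-8 Ω·m
Section 1: A_strand = π(6.9500e-05)² = 1.517e-08 m²; R₁ = ρL/(N·A_s) = (1.76×10^-8)(16.5)/(54×1.517e-08) = 0.3544 Ω
Section 2: A = π(d/2)² = π(1.4350e-03 m)² = 6.469e-06 m²
R₂ = (1.76×10^-8)(57.6)/(6.469e-06) = 0.1567 Ω
R = R₁ + R₂ = 0.5111 Ω
V = IR = 4.58 × 0.5111 = 2.34 V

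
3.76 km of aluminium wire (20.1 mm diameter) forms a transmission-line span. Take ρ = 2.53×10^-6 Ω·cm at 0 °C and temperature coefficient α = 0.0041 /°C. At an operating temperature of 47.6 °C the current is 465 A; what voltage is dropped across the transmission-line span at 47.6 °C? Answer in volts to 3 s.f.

167 V

ρ = 2.53×10^-6 Ω·cm = 2.53×10^-8 Ω·m
A = π(d/2)² = π(1.0050e-02 m)² = 3.173e-04 m²
R₍0₎ = ρL/A = (2.53×10^-8)(3760)/(3.173e-04) = 0.2998 Ω
R₍47.6₎ = R₍0₎(1 + αΔT) = 0.2998 × (1 + 0.0041×47.6) = 0.3583 Ω
V = IR = 465 × 0.3583 = 167 V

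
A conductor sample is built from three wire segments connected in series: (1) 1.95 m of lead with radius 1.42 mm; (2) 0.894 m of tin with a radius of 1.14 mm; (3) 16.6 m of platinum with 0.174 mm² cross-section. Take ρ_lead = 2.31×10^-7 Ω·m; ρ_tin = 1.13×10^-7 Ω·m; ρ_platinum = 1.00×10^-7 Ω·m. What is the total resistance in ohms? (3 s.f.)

Seg 1: A = πr² = π(1.4200e-03 m)² = 6.335e-06 m²
R_1 = (2.31×10^-7)(1.95)/(6.335e-06) = 0.07111 Ω
Seg 2: A = πr² = π(1.1400e-03 m)² = 4.083e-06 m²
R_2 = (1.13×10^-7)(0.894)/(4.083e-06) = 0.02474 Ω
Seg 3: A = 0.174 mm² = 1.740e-07 m²
R_3 = (1.00×10^-7)(16.6)/(1.740e-07) = 9.54 Ω
R_total = R_1 + R_2 + R_3 = 9.64 Ω

9.64 Ω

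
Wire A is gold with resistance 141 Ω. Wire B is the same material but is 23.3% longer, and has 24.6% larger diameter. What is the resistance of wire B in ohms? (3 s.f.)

R ∝ L/d², so R_B/R_A = (1 + 23.3/100) × (1 + 24.6/100)⁻²
= 1.233 × 0.6441 = 0.7942
R_B = 0.7942 × 141 = 112 Ω

112 Ω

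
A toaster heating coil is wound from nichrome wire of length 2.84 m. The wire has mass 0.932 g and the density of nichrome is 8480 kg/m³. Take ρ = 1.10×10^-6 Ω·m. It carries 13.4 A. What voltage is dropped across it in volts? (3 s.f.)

1080 V

A = m/(density·L) = 9.320×10^-4/(8480×2.84) = 3.8699e-08 m²
R = ρL/A = (1.10×10^-6)(2.84)/(3.8699e-08) = 80.73 Ω
V = IR = 13.4 × 80.73 = 1080 V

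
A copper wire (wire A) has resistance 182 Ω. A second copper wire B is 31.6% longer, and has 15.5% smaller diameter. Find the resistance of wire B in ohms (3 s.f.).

R ∝ L/d², so R_B/R_A = (1 + 31.6/100) × (1 − 15.5/100)⁻²
= 1.316 × 1.401 = 1.843
R_B = 1.843 × 182 = 335 Ω

335 Ω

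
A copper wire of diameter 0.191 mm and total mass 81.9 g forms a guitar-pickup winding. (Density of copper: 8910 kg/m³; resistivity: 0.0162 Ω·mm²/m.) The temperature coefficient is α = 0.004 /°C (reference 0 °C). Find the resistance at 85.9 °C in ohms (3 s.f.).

ρ = 0.0162 Ω·mm²/m = 1.62×10^-8 Ω·m
A = π(d/2)² = π(9.5500e-05 m)² = 2.8652e-08 m²
L = m/(density·A) = 0.0819/(8910×2.8652e-08) = 320.8 m
R = ρL/A = (1.62×10^-8)(320.8)/(2.8652e-08) = 181.4 Ω
R(85.9 °C) = 181.4 × (1 + 0.004×85.9) = 244 Ω

244 Ω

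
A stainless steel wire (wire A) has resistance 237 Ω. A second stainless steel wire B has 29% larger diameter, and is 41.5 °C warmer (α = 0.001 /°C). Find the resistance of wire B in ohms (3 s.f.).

148 Ω

R ∝ ρL/d² with ρ ∝ (1+αΔT), so R_B/R_A = (1 + 29/100)⁻² × (1 + 0.001×41.5)
= 0.6009 × 1.042 = 0.6259
R_B = 0.6259 × 237 = 148 Ω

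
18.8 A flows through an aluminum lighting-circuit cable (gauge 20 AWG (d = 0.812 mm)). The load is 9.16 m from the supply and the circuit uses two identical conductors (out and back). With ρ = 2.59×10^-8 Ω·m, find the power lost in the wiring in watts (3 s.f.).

324 W

A = π(0.812/2 mm)² = π(4.0600e-04 m)² = 5.178e-07 m²
Total conductor length (both ways) L = 2 × 9.16 = 18.32 m
R = ρL/A = (2.59×10^-8)(18.32)/(5.178e-07) = 0.9163 Ω
P = I²R = (18.8)² × 0.9163 = 324 W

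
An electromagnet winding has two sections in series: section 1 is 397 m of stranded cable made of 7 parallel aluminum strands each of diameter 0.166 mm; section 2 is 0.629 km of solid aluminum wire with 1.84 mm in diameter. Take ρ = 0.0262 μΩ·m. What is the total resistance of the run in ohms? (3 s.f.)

ρ = 0.0262 μΩ·m = 2.62×10^-8 Ω·m
Section 1: A_strand = π(8.3000e-05)² = 2.164e-08 m²; R₁ = ρL/(N·A_s) = (2.62×10^-8)(397)/(7×2.164e-08) = 68.66 Ω
Section 2: A = π(d/2)² = π(9.2000e-04 m)² = 2.659e-06 m²
R₂ = (2.62×10^-8)(629)/(2.659e-06) = 6.198 Ω
R = R₁ + R₂ = 74.9 Ω

74.9 Ω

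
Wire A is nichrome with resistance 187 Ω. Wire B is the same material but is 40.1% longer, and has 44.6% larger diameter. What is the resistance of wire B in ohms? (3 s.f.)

125 Ω

R ∝ L/d², so R_B/R_A = (1 + 40.1/100) × (1 + 44.6/100)⁻²
= 1.401 × 0.4783 = 0.67
R_B = 0.67 × 187 = 125 Ω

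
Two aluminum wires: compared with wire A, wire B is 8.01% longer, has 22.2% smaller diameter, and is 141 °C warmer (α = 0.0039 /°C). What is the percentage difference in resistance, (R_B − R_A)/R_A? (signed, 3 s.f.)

R ∝ ρL/d² with ρ ∝ (1+αΔT), so R_B/R_A = (1 + 8.01/100) × (1 − 22.2/100)⁻² × (1 + 0.0039×141)
= 1.08 × 1.652 × 1.55 = 2.766
(R_B − R_A)/R_A = 2.766 − 1 = 177%

177%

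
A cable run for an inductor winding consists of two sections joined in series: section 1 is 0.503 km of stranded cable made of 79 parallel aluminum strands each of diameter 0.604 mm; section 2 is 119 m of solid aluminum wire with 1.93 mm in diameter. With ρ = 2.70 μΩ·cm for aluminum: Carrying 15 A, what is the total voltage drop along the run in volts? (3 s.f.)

ρ = 2.70 μΩ·cm = 2.70×10^-8 Ω·m
Section 1: A_strand = π(3.0200e-04)² = 2.865e-07 m²; R₁ = ρL/(N·A_s) = (2.70×10^-8)(503)/(79×2.865e-07) = 0.6 Ω
Section 2: A = π(d/2)² = π(9.6500e-04 m)² = 2.926e-06 m²
R₂ = (2.70×10^-8)(119)/(2.926e-06) = 1.098 Ω
R = R₁ + R₂ = 1.698 Ω
V = IR = 15 × 1.698 = 25.5 V

25.5 V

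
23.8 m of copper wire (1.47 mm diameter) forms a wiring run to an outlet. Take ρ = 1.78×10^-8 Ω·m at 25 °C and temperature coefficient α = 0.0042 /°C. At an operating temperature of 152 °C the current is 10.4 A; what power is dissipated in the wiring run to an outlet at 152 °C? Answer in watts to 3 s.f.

A = π(d/2)² = π(7.3500e-04 m)² = 1.697e-06 m²
R₍25₎ = ρL/A = (1.78×10^-8)(23.8)/(1.697e-06) = 0.2496 Ω
R₍152₎ = R₍25₎(1 + αΔT) = 0.2496 × (1 + 0.0042×127) = 0.3828 Ω
P = I²R = (10.4)² × 0.3828 = 41.4 W

41.4 W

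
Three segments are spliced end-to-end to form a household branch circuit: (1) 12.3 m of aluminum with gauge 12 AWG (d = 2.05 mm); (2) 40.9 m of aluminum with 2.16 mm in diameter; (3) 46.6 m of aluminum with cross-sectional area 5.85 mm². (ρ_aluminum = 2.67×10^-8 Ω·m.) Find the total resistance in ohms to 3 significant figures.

0.610 Ω

Seg 1: A = π(2.05/2 mm)² = π(1.0250e-03 m)² = 3.301e-06 m²
R_1 = (2.67×10^-8)(12.3)/(3.301e-06) = 0.0995 Ω
Seg 2: A = π(d/2)² = π(1.0800e-03 m)² = 3.664e-06 m²
R_2 = (2.67×10^-8)(40.9)/(3.664e-06) = 0.298 Ω
Seg 3: A = 5.85 mm² = 5.850e-06 m²
R_3 = (2.67×10^-8)(46.6)/(5.850e-06) = 0.2127 Ω
R_total = R_1 + R_2 + R_3 = 0.610 Ω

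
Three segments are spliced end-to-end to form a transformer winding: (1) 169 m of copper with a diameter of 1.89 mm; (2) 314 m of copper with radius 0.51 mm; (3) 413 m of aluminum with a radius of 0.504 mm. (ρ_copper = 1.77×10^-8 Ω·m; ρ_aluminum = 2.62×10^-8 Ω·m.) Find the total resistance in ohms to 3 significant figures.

Seg 1: A = π(d/2)² = π(9.4500e-04 m)² = 2.806e-06 m²
R_1 = (1.77×10^-8)(169)/(2.806e-06) = 1.066 Ω
Seg 2: A = πr² = π(5.1000e-04 m)² = 8.171e-07 m²
R_2 = (1.77×10^-8)(314)/(8.171e-07) = 6.802 Ω
Seg 3: A = πr² = π(5.0400e-04 m)² = 7.980e-07 m²
R_3 = (2.62×10^-8)(413)/(7.980e-07) = 13.56 Ω
R_total = R_1 + R_2 + R_3 = 21.4 Ω

21.4 Ω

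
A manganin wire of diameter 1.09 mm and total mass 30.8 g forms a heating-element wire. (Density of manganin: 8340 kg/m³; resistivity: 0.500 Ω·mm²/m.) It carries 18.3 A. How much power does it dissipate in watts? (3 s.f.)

ρ = 0.500 Ω·mm²/m = 5.00×10^-7 Ω·m
A = π(d/2)² = π(5.4500e-04 m)² = 9.3313e-07 m²
L = m/(density·A) = 0.0308/(8340×9.3313e-07) = 3.958 m
R = ρL/A = (5.00×10^-7)(3.958)/(9.3313e-07) = 2.121 Ω
P = I²R = (18.3)² × 2.121 = 710 W

710 W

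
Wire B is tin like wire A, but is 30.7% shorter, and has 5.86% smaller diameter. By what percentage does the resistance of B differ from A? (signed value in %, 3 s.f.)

-21.8%

R ∝ L/d², so R_B/R_A = (1 − 30.7/100) × (1 − 5.86/100)⁻²
= 0.693 × 1.128 = 0.782
(R_B − R_A)/R_A = 0.782 − 1 = -21.8%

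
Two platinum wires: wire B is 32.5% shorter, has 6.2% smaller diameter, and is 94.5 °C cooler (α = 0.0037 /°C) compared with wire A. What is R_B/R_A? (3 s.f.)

R ∝ ρL/d² with ρ ∝ (1+αΔT), so R_B/R_A = (1 − 32.5/100) × (1 − 6.2/100)⁻² × (1 − 0.0037×94.5)
= 0.675 × 1.137 × 0.6503 = 0.499

0.499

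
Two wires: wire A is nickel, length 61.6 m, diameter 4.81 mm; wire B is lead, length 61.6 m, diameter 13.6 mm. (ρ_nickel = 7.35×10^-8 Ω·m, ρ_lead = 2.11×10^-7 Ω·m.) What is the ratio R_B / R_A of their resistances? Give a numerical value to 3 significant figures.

0.359

R ∝ ρL/d², so R_B/R_A = (ρ_B/ρ_A) × (d_A/d_B)²
= (2.11×10^-7/7.35×10^-8) × (4.81/13.6)² = 0.359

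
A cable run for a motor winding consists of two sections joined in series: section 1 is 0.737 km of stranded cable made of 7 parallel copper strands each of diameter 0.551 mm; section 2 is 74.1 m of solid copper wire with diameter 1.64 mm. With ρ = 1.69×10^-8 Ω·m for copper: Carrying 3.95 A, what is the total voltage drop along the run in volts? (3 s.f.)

Section 1: A_strand = π(2.7550e-04)² = 2.384e-07 m²; R₁ = ρL/(N·A_s) = (1.69×10^-8)(737)/(7×2.384e-07) = 7.462 Ω
Section 2: A = π(d/2)² = π(8.2000e-04 m)² = 2.112e-06 m²
R₂ = (1.69×10^-8)(74.1)/(2.112e-06) = 0.5928 Ω
R = R₁ + R₂ = 8.055 Ω
V = IR = 3.95 × 8.055 = 31.8 V

31.8 V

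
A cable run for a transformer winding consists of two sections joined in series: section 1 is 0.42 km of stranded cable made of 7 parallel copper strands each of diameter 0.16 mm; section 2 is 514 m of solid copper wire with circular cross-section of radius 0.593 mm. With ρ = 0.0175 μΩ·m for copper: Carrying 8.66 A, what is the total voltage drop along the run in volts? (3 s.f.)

523 V

ρ = 0.0175 μΩ·m = 1.75×10^-8 Ω·m
Section 1: A_strand = π(8.0000e-05)² = 2.011e-08 m²; R₁ = ρL/(N·A_s) = (1.75×10^-8)(420)/(7×2.011e-08) = 52.22 Ω
Section 2: A = πr² = π(5.9300e-04 m)² = 1.105e-06 m²
R₂ = (1.75×10^-8)(514)/(1.105e-06) = 8.142 Ω
R = R₁ + R₂ = 60.36 Ω
V = IR = 8.66 × 60.36 = 523 V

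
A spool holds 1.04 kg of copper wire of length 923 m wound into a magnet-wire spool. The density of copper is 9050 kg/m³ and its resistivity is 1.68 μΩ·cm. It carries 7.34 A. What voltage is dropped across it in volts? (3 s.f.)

ρ = 1.68 μΩ·cm = 1.68×10^-8 Ω·m
A = m/(density·L) = 1.04/(9050×923) = 1.2450e-07 m²
R = ρL/A = (1.68×10^-8)(923)/(1.2450e-07) = 124.5 Ω
V = IR = 7.34 × 124.5 = 914 V

914 V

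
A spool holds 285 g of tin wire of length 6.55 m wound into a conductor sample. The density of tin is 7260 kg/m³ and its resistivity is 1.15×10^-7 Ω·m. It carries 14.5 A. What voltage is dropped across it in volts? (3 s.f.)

A = m/(density·L) = 0.285/(7260×6.55) = 5.9933e-06 m²
R = ρL/A = (1.15×10^-7)(6.55)/(5.9933e-06) = 0.1257 Ω
V = IR = 14.5 × 0.1257 = 1.82 V

1.82 V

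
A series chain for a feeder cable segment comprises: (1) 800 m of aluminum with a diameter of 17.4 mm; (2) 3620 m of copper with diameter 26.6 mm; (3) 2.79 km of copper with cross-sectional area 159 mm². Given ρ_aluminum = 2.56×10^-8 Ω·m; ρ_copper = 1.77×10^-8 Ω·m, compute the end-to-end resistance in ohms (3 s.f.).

Seg 1: A = π(d/2)² = π(8.7000e-03 m)² = 2.378e-04 m²
R_1 = (2.56×10^-8)(800)/(2.378e-04) = 0.08613 Ω
Seg 2: A = π(d/2)² = π(1.3300e-02 m)² = 5.557e-04 m²
R_2 = (1.77×10^-8)(3620)/(5.557e-04) = 0.1153 Ω
Seg 3: A = 159 mm² = 1.590e-04 m²
R_3 = (1.77×10^-8)(2790)/(1.590e-04) = 0.3106 Ω
R_total = R_1 + R_2 + R_3 = 0.512 Ω

0.512 Ω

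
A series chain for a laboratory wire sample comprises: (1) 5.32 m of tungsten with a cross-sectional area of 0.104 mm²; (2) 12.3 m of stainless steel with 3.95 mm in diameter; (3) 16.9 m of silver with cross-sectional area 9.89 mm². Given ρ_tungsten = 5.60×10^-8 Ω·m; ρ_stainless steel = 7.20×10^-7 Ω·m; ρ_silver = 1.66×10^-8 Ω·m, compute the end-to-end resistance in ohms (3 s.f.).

3.62 Ω

Seg 1: A = 0.104 mm² = 1.040e-07 m²
R_1 = (5.60×10^-8)(5.32)/(1.040e-07) = 2.865 Ω
Seg 2: A = π(d/2)² = π(1.9750e-03 m)² = 1.225e-05 m²
R_2 = (7.20×10^-7)(12.3)/(1.225e-05) = 0.7227 Ω
Seg 3: A = 9.89 mm² = 9.890e-06 m²
R_3 = (1.66×10^-8)(16.9)/(9.890e-06) = 0.02837 Ω
R_total = R_1 + R_2 + R_3 = 3.62 Ω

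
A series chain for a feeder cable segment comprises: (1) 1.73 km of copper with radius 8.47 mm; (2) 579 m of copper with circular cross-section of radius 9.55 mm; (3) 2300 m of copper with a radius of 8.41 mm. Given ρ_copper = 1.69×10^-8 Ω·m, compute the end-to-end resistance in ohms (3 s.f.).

Seg 1: A = πr² = π(8.4700e-03 m)² = 2.254e-04 m²
R_1 = (1.69×10^-8)(1730)/(2.254e-04) = 0.1297 Ω
Seg 2: A = πr² = π(9.5500e-03 m)² = 2.865e-04 m²
R_2 = (1.69×10^-8)(579)/(2.865e-04) = 0.03415 Ω
Seg 3: A = πr² = π(8.4100e-03 m)² = 2.222e-04 m²
R_3 = (1.69×10^-8)(2300)/(2.222e-04) = 0.1749 Ω
R_total = R_1 + R_2 + R_3 = 0.339 Ω

0.339 Ω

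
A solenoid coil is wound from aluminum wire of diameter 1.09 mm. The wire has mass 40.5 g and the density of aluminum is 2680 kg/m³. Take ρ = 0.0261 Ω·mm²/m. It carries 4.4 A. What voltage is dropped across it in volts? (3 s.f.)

ρ = 0.0261 Ω·mm²/m = 2.61×10^-8 Ω·m
A = π(d/2)² = π(5.4500e-04 m)² = 9.3313e-07 m²
L = m/(density·A) = 0.0405/(2680×9.3313e-07) = 16.19 m
R = ρL/A = (2.61×10^-8)(16.19)/(9.3313e-07) = 0.453 Ω
V = IR = 4.4 × 0.453 = 1.99 V

1.99 V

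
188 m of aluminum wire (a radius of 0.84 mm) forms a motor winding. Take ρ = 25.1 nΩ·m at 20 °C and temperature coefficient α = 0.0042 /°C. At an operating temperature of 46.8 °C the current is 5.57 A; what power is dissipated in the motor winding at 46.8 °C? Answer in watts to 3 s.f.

ρ = 25.1 nΩ·m = 2.51×10^-8 Ω·m
A = πr² = π(8.4000e-04 m)² = 2.217e-06 m²
R₍20₎ = ρL/A = (2.51×10^-8)(188)/(2.217e-06) = 2.129 Ω
R₍46.8₎ = R₍20₎(1 + αΔT) = 2.129 × (1 + 0.0042×26.8) = 2.368 Ω
P = I²R = (5.57)² × 2.368 = 73.5 W

73.5 W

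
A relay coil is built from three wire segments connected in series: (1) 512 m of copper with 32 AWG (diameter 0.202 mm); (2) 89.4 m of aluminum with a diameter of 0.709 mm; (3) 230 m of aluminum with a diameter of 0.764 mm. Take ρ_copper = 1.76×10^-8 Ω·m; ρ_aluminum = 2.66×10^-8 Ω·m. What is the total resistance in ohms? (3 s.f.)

Seg 1: A = π(0.202/2 mm)² = π(1.0100e-04 m)² = 3.205e-08 m²
R_1 = (1.76×10^-8)(512)/(3.205e-08) = 281.2 Ω
Seg 2: A = π(d/2)² = π(3.5450e-04 m)² = 3.948e-07 m²
R_2 = (2.66×10^-8)(89.4)/(3.948e-07) = 6.023 Ω
Seg 3: A = π(d/2)² = π(3.8200e-04 m)² = 4.584e-07 m²
R_3 = (2.66×10^-8)(230)/(4.584e-07) = 13.35 Ω
R_total = R_1 + R_2 + R_3 = 301 Ω

301 Ω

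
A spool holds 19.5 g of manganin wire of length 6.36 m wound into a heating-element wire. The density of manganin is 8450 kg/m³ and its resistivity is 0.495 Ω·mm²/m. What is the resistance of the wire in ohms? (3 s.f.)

ρ = 0.495 Ω·mm²/m = 4.95×10^-7 Ω·m
A = m/(density·L) = 0.0195/(8450×6.36) = 3.6284e-07 m²
R = ρL/A = (4.95×10^-7)(6.36)/(3.6284e-07) = 8.68 Ω

8.68 Ω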